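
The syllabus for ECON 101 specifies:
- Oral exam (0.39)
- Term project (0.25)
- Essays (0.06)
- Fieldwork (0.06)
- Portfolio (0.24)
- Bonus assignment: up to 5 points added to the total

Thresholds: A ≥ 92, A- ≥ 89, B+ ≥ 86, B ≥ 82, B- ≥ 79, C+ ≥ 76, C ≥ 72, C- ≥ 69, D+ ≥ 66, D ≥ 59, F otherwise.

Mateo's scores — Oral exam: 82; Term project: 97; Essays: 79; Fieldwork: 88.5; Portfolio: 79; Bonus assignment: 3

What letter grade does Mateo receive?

Weighted total:
  Oral exam 82 × 0.39 = 31.98
  Term project 97 × 0.25 = 24.25
  Essays 79 × 0.06 = 4.74
  Fieldwork 88.5 × 0.06 = 5.31
  Portfolio 79 × 0.24 = 18.96
Sum = 85.24
Bonus assignment: 85.24 + 3 = 88.24
88.24 is ≥ 86 and < 89 → B+

B+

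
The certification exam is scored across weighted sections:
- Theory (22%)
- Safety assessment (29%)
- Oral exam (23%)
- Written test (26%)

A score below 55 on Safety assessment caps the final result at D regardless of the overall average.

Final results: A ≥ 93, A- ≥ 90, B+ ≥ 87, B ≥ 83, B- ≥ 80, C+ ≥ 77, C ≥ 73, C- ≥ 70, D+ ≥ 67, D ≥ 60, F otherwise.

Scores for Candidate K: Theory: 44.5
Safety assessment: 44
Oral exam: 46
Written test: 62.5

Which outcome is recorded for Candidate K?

F

Safety assessment score 44 < 55: minimum not met.
Weighted total:
  Theory 44.5 × 0.22 = 9.79
  Safety assessment 44 × 0.29 = 12.76
  Oral exam 46 × 0.23 = 10.58
  Written test 62.5 × 0.26 = 16.25
Sum = 49.38
49.38 would be F; cap at D applies → F.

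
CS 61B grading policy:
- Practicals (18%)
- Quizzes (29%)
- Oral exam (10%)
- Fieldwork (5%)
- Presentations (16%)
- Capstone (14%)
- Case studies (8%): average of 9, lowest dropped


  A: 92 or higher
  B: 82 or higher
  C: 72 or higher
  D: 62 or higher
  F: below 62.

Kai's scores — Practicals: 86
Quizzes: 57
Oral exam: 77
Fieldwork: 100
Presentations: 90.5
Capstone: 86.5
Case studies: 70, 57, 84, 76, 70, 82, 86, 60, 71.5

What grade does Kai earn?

C

Case studies: drop 57 → average of remaining 8 = 599.5/8 = 74.9375
Weighted total:
  Practicals 86 × 0.18 = 15.48
  Quizzes 57 × 0.29 = 16.53
  Oral exam 77 × 0.1 = 7.7
  Fieldwork 100 × 0.05 = 5
  Presentations 90.5 × 0.16 = 14.48
  Capstone 86.5 × 0.14 = 12.11
  Case studies 74.9375 × 0.08 = 5.995
Sum = 77.295
77.295 is ≥ 72 and < 82 → C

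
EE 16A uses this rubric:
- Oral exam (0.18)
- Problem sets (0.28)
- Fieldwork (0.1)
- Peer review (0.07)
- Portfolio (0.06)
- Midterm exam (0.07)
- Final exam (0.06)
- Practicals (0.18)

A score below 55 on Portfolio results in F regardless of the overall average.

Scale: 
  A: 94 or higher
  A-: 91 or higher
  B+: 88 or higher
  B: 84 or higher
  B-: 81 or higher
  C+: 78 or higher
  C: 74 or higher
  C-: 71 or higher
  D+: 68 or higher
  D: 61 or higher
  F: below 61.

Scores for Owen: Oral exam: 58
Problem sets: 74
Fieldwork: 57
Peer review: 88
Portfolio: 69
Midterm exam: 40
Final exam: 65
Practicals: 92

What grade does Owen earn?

D+

Portfolio score 69 ≥ 55: minimum met.
Weighted total:
  Oral exam 58 × 0.18 = 10.44
  Problem sets 74 × 0.28 = 20.72
  Fieldwork 57 × 0.1 = 5.7
  Peer review 88 × 0.07 = 6.16
  Portfolio 69 × 0.06 = 4.14
  Midterm exam 40 × 0.07 = 2.8
  Final exam 65 × 0.06 = 3.9
  Practicals 92 × 0.18 = 16.56
Sum = 70.42
70.42 is ≥ 68 and < 71 → D+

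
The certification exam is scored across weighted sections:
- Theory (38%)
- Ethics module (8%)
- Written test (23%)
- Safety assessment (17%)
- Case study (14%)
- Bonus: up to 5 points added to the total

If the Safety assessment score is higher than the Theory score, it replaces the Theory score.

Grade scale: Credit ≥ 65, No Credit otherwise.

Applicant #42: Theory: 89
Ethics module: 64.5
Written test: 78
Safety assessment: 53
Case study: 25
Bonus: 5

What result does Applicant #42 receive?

Credit

Safety assessment (53) ≤ Theory (89), so Theory stays at 89.
Weighted total:
  Theory 89 × 0.38 = 33.82
  Ethics module 64.5 × 0.08 = 5.16
  Written test 78 × 0.23 = 17.94
  Safety assessment 53 × 0.17 = 9.01
  Case study 25 × 0.14 = 3.5
Sum = 69.43
Bonus: 69.43 + 5 = 74.43
74.43 ≥ 65 → Credit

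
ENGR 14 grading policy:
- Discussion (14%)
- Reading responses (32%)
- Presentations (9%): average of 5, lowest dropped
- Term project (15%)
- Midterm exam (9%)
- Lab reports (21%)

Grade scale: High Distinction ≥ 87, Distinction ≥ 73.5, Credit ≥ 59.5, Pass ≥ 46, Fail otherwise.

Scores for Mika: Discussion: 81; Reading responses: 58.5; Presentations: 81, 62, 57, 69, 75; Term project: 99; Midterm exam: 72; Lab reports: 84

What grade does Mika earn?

Distinction

Presentations: drop 57 → average of remaining 4 = 287/4 = 71.75
Weighted total:
  Discussion 81 × 0.14 = 11.34
  Reading responses 58.5 × 0.32 = 18.72
  Presentations 71.75 × 0.09 = 6.4575
  Term project 99 × 0.15 = 14.85
  Midterm exam 72 × 0.09 = 6.48
  Lab reports 84 × 0.21 = 17.64
Sum = 75.4875
75.4875 is ≥ 73.5 and < 87 → Distinction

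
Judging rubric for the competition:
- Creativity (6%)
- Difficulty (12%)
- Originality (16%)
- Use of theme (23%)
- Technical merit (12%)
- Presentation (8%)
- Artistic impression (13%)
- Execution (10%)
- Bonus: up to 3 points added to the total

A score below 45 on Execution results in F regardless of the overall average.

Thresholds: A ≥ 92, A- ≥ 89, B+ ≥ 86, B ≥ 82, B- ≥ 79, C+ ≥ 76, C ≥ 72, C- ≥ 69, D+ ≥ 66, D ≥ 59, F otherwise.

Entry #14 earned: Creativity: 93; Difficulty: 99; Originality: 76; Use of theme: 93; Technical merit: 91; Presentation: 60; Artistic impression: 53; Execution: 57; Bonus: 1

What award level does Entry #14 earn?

B-

Execution score 57 ≥ 45: minimum met.
Weighted total:
  Creativity 93 × 0.06 = 5.58
  Difficulty 99 × 0.12 = 11.88
  Originality 76 × 0.16 = 12.16
  Use of theme 93 × 0.23 = 21.39
  Technical merit 91 × 0.12 = 10.92
  Presentation 60 × 0.08 = 4.8
  Artistic impression 53 × 0.13 = 6.89
  Execution 57 × 0.1 = 5.7
Sum = 79.32
Bonus: 79.32 + 1 = 80.32
80.32 is ≥ 79 and < 82 → B-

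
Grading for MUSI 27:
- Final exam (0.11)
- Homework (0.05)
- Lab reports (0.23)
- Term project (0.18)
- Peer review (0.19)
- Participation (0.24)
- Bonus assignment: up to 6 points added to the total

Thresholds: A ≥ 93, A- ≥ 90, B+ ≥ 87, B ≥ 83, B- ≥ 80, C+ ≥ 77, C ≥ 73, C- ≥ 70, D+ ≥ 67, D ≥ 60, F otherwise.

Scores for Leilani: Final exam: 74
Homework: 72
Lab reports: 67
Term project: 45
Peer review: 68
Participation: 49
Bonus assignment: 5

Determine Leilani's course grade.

D

Weighted total:
  Final exam 74 × 0.11 = 8.14
  Homework 72 × 0.05 = 3.6
  Lab reports 67 × 0.23 = 15.41
  Term project 45 × 0.18 = 8.1
  Peer review 68 × 0.19 = 12.92
  Participation 49 × 0.24 = 11.76
Sum = 59.93
Bonus assignment: 59.93 + 5 = 64.93
64.93 is ≥ 60 and < 67 → D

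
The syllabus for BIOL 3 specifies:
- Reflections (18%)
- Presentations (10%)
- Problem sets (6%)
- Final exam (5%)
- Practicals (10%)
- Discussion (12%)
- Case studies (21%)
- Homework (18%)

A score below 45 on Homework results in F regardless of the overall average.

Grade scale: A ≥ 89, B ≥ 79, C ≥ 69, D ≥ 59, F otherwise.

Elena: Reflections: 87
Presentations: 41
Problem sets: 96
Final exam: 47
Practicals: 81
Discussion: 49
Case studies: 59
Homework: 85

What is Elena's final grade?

C

Homework score 85 ≥ 45: minimum met.
Weighted total:
  Reflections 87 × 0.18 = 15.66
  Presentations 41 × 0.1 = 4.1
  Problem sets 96 × 0.06 = 5.76
  Final exam 47 × 0.05 = 2.35
  Practicals 81 × 0.1 = 8.1
  Discussion 49 × 0.12 = 5.88
  Case studies 59 × 0.21 = 12.39
  Homework 85 × 0.18 = 15.3
Sum = 69.54
69.54 is ≥ 69 and < 79 → C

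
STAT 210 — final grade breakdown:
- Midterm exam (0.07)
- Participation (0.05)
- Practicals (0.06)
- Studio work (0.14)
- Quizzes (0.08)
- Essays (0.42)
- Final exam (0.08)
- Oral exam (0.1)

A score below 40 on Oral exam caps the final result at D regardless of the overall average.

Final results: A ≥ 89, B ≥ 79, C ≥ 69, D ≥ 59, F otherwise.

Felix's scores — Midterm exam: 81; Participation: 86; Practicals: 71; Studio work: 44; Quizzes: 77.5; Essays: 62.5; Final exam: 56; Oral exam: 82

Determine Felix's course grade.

Oral exam score 82 ≥ 40: minimum met.
Weighted total:
  Midterm exam 81 × 0.07 = 5.67
  Participation 86 × 0.05 = 4.3
  Practicals 71 × 0.06 = 4.26
  Studio work 44 × 0.14 = 6.16
  Quizzes 77.5 × 0.08 = 6.2
  Essays 62.5 × 0.42 = 26.25
  Final exam 56 × 0.08 = 4.48
  Oral exam 82 × 0.1 = 8.2
Sum = 65.52
65.52 is ≥ 59 and < 69 → D

D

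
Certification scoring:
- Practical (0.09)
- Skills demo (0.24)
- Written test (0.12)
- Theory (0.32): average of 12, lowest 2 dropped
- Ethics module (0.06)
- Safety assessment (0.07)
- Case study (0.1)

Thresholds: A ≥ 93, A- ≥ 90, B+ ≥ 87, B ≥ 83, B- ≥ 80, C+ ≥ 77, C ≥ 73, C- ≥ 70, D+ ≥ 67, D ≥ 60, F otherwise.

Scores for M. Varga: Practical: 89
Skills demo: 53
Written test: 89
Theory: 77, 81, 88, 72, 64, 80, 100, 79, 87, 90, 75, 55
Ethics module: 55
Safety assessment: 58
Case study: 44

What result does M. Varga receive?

D+

Theory: drop 55, 64 → average of remaining 10 = 829/10 = 82.9
Weighted total:
  Practical 89 × 0.09 = 8.01
  Skills demo 53 × 0.24 = 12.72
  Written test 89 × 0.12 = 10.68
  Theory 82.9 × 0.32 = 26.528
  Ethics module 55 × 0.06 = 3.3
  Safety assessment 58 × 0.07 = 4.06
  Case study 44 × 0.1 = 4.4
Sum = 69.698
69.698 is ≥ 67 and < 70 → D+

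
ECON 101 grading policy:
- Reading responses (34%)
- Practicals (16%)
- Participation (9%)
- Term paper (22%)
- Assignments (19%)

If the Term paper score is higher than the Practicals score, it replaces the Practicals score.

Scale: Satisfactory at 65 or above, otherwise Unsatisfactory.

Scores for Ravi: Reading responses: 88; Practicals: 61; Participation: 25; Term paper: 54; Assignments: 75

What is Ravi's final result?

Term paper (54) ≤ Practicals (61), so Practicals stays at 61.
Weighted total:
  Reading responses 88 × 0.34 = 29.92
  Practicals 61 × 0.16 = 9.76
  Participation 25 × 0.09 = 2.25
  Term paper 54 × 0.22 = 11.88
  Assignments 75 × 0.19 = 14.25
Sum = 68.06
68.06 ≥ 65 → Satisfactory

Satisfactory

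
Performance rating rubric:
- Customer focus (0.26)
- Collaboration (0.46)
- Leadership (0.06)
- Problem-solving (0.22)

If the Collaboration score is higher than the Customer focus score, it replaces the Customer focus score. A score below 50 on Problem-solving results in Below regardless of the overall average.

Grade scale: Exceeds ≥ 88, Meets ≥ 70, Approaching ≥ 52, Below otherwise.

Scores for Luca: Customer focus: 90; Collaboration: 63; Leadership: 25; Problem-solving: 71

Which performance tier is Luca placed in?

Collaboration (63) ≤ Customer focus (90), so Customer focus stays at 90.
Problem-solving score 71 ≥ 50: minimum met.
Weighted total:
  Customer focus 90 × 0.26 = 23.4
  Collaboration 63 × 0.46 = 28.98
  Leadership 25 × 0.06 = 1.5
  Problem-solving 71 × 0.22 = 15.62
Sum = 69.5
69.5 is ≥ 52 and < 70 → Approaching

Approaching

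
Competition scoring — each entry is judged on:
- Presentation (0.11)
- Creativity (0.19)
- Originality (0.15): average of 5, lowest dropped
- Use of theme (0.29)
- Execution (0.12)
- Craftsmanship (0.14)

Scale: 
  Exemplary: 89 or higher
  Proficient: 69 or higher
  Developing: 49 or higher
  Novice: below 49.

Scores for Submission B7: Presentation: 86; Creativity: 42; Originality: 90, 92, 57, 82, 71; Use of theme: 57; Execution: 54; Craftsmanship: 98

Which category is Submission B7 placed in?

Originality: drop 57 → average of remaining 4 = 335/4 = 83.75
Weighted total:
  Presentation 86 × 0.11 = 9.46
  Creativity 42 × 0.19 = 7.98
  Originality 83.75 × 0.15 = 12.5625
  Use of theme 57 × 0.29 = 16.53
  Execution 54 × 0.12 = 6.48
  Craftsmanship 98 × 0.14 = 13.72
Sum = 66.7325
66.7325 is ≥ 49 and < 69 → Developing

Developing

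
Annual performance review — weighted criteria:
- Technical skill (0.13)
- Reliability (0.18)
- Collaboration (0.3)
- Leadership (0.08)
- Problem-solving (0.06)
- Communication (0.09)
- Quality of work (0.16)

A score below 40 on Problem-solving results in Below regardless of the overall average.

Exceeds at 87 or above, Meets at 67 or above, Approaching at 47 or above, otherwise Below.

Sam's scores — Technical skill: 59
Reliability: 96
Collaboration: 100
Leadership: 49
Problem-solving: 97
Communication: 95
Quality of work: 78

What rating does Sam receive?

Problem-solving score 97 ≥ 40: minimum met.
Weighted total:
  Technical skill 59 × 0.13 = 7.67
  Reliability 96 × 0.18 = 17.28
  Collaboration 100 × 0.3 = 30
  Leadership 49 × 0.08 = 3.92
  Problem-solving 97 × 0.06 = 5.82
  Communication 95 × 0.09 = 8.55
  Quality of work 78 × 0.16 = 12.48
Sum = 85.72
85.72 is ≥ 67 and < 87 → Meets

Meets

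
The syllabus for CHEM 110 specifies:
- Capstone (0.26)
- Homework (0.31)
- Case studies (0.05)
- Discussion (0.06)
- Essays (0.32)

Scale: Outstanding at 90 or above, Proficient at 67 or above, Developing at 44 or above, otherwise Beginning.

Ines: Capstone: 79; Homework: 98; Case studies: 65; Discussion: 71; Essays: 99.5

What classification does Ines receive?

Weighted total:
  Capstone 79 × 0.26 = 20.54
  Homework 98 × 0.31 = 30.38
  Case studies 65 × 0.05 = 3.25
  Discussion 71 × 0.06 = 4.26
  Essays 99.5 × 0.32 = 31.84
Sum = 90.27
90.27 ≥ 90 → Outstanding

Outstanding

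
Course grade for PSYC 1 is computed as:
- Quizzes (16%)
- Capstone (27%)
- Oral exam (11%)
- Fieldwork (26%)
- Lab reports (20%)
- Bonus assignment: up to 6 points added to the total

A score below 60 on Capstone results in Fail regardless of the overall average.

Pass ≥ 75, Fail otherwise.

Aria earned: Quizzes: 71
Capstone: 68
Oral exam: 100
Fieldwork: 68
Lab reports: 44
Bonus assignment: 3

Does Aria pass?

Fail

Capstone score 68 ≥ 60: minimum met.
Weighted total:
  Quizzes 71 × 0.16 = 11.36
  Capstone 68 × 0.27 = 18.36
  Oral exam 100 × 0.11 = 11
  Fieldwork 68 × 0.26 = 17.68
  Lab reports 44 × 0.2 = 8.8
Sum = 67.2
Bonus assignment: 67.2 + 3 = 70.2
70.2 < 75 → Fail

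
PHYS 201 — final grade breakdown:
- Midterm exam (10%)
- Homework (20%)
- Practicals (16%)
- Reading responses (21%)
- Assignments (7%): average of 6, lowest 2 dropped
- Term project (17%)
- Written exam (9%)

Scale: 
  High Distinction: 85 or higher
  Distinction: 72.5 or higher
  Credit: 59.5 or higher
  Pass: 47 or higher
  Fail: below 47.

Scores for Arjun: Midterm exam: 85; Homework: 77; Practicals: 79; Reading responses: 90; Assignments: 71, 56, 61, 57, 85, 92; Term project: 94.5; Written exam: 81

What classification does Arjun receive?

Distinction

Assignments: drop 56, 57 → average of remaining 4 = 309/4 = 77.25
Weighted total:
  Midterm exam 85 × 0.1 = 8.5
  Homework 77 × 0.2 = 15.4
  Practicals 79 × 0.16 = 12.64
  Reading responses 90 × 0.21 = 18.9
  Assignments 77.25 × 0.07 = 5.4075
  Term project 94.5 × 0.17 = 16.065
  Written exam 81 × 0.09 = 7.29
Sum = 84.2025
84.2025 is ≥ 72.5 and < 85 → Distinction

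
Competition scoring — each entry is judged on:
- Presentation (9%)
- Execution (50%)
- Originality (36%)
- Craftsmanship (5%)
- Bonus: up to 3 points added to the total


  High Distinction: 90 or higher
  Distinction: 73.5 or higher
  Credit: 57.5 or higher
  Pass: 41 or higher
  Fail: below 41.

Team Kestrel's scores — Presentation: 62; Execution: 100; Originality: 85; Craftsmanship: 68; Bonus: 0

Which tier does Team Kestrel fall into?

Distinction

Weighted total:
  Presentation 62 × 0.09 = 5.58
  Execution 100 × 0.5 = 50
  Originality 85 × 0.36 = 30.6
  Craftsmanship 68 × 0.05 = 3.4
Sum = 89.58
Bonus: 89.58 + 0 = 89.58
89.58 is ≥ 73.5 and < 90 → Distinction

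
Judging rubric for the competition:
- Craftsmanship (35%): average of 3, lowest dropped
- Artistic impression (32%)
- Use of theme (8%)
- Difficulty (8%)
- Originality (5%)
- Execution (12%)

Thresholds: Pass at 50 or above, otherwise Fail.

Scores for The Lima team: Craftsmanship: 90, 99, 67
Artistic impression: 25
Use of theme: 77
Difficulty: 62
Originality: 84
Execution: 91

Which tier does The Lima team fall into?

Craftsmanship: drop 67 → average of remaining 2 = 189/2 = 94.5
Weighted total:
  Craftsmanship 94.5 × 0.35 = 33.075
  Artistic impression 25 × 0.32 = 8
  Use of theme 77 × 0.08 = 6.16
  Difficulty 62 × 0.08 = 4.96
  Originality 84 × 0.05 = 4.2
  Execution 91 × 0.12 = 10.92
Sum = 67.315
67.315 ≥ 50 → Pass

Pass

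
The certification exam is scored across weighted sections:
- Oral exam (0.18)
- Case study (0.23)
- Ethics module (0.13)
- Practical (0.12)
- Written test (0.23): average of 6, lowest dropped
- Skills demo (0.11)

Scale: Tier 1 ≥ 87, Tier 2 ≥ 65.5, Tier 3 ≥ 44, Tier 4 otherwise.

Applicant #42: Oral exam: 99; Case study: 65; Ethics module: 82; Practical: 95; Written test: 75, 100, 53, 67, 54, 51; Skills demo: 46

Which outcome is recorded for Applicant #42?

Tier 2

Written test: drop 51 → average of remaining 5 = 349/5 = 69.8
Weighted total:
  Oral exam 99 × 0.18 = 17.82
  Case study 65 × 0.23 = 14.95
  Ethics module 82 × 0.13 = 10.66
  Practical 95 × 0.12 = 11.4
  Written test 69.8 × 0.23 = 16.054
  Skills demo 46 × 0.11 = 5.06
Sum = 75.944
75.944 is ≥ 65.5 and < 87 → Tier 2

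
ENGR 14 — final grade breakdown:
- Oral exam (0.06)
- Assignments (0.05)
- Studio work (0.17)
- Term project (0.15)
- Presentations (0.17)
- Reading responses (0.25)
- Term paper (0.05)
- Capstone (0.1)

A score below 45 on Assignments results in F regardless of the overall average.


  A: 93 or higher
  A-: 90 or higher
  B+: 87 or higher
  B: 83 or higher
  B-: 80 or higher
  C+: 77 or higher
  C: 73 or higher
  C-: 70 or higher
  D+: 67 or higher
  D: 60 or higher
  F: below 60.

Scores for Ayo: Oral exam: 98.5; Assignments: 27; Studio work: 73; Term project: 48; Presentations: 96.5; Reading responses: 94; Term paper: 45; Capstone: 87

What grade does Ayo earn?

Assignments score 27 < 45: minimum not met.
Weighted total:
  Oral exam 98.5 × 0.06 = 5.91
  Assignments 27 × 0.05 = 1.35
  Studio work 73 × 0.17 = 12.41
  Term project 48 × 0.15 = 7.2
  Presentations 96.5 × 0.17 = 16.405
  Reading responses 94 × 0.25 = 23.5
  Term paper 45 × 0.05 = 2.25
  Capstone 87 × 0.1 = 8.7
Sum = 77.725
Because the Assignments minimum was not met, the result is F.

F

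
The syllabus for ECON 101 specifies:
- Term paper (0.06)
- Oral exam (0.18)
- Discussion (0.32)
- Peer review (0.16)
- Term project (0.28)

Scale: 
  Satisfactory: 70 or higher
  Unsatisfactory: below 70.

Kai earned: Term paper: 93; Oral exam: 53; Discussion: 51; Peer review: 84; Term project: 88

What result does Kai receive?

Unsatisfactory

Weighted total:
  Term paper 93 × 0.06 = 5.58
  Oral exam 53 × 0.18 = 9.54
  Discussion 51 × 0.32 = 16.32
  Peer review 84 × 0.16 = 13.44
  Term project 88 × 0.28 = 24.64
Sum = 69.52
69.52 < 70 → Unsatisfactory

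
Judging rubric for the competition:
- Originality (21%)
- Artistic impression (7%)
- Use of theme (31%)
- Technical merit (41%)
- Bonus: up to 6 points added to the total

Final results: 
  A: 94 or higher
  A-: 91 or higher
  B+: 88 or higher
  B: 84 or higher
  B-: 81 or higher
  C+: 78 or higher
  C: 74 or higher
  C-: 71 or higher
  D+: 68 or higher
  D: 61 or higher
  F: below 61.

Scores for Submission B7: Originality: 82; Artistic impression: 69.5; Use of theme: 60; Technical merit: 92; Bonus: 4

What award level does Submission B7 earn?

Weighted total:
  Originality 82 × 0.21 = 17.22
  Artistic impression 69.5 × 0.07 = 4.865
  Use of theme 60 × 0.31 = 18.6
  Technical merit 92 × 0.41 = 37.72
Sum = 78.405
Bonus: 78.405 + 4 = 82.405
82.405 is ≥ 81 and < 84 → B-

B-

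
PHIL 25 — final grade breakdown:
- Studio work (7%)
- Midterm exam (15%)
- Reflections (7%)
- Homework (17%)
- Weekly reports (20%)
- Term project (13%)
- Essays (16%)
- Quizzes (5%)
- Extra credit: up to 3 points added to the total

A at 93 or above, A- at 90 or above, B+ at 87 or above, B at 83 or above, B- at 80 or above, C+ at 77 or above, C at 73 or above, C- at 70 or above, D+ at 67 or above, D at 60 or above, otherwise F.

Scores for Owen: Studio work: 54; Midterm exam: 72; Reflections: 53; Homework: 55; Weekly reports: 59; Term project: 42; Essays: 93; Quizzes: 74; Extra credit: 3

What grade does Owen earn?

Weighted total:
  Studio work 54 × 0.07 = 3.78
  Midterm exam 72 × 0.15 = 10.8
  Reflections 53 × 0.07 = 3.71
  Homework 55 × 0.17 = 9.35
  Weekly reports 59 × 0.2 = 11.8
  Term project 42 × 0.13 = 5.46
  Essays 93 × 0.16 = 14.88
  Quizzes 74 × 0.05 = 3.7
Sum = 63.48
Extra credit: 63.48 + 3 = 66.48
66.48 is ≥ 60 and < 67 → D

D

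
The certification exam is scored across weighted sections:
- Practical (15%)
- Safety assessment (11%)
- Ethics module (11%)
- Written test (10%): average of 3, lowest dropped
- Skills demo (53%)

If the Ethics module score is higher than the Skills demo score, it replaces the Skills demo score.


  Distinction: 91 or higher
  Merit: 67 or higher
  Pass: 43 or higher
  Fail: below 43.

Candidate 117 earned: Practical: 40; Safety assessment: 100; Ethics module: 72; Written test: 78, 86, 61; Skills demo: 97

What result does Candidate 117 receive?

Written test: drop 61 → average of remaining 2 = 164/2 = 82
Ethics module (72) ≤ Skills demo (97), so Skills demo stays at 97.
Weighted total:
  Practical 40 × 0.15 = 6
  Safety assessment 100 × 0.11 = 11
  Ethics module 72 × 0.11 = 7.92
  Written test 82 × 0.1 = 8.2
  Skills demo 97 × 0.53 = 51.41
Sum = 84.53
84.53 is ≥ 67 and < 91 → Merit

Merit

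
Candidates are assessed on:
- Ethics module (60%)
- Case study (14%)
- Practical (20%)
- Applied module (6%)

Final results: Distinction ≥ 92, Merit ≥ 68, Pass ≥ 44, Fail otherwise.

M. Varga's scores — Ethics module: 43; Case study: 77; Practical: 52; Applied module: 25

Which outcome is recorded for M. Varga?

Weighted total:
  Ethics module 43 × 0.6 = 25.8
  Case study 77 × 0.14 = 10.78
  Practical 52 × 0.2 = 10.4
  Applied module 25 × 0.06 = 1.5
Sum = 48.48
48.48 is ≥ 44 and < 68 → Pass

Pass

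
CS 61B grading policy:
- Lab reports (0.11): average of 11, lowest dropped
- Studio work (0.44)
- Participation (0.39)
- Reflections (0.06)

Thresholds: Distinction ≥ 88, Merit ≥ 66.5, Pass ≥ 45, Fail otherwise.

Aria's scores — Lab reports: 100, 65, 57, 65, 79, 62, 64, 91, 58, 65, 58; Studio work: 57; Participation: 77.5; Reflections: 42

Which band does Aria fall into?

Lab reports: drop 57 → average of remaining 10 = 707/10 = 70.7
Weighted total:
  Lab reports 70.7 × 0.11 = 7.777
  Studio work 57 × 0.44 = 25.08
  Participation 77.5 × 0.39 = 30.225
  Reflections 42 × 0.06 = 2.52
Sum = 65.602
65.602 is ≥ 45 and < 66.5 → Pass

Pass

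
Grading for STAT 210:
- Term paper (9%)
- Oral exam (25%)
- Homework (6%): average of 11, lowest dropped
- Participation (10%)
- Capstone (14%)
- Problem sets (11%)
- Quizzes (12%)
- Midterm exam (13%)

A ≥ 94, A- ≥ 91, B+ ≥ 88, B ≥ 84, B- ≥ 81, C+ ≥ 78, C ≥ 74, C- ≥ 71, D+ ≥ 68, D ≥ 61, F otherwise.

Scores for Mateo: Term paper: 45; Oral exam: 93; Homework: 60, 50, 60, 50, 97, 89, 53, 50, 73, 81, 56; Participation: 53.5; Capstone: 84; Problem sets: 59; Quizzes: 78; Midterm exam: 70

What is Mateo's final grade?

C-

Homework: drop 50 → average of remaining 10 = 669/10 = 66.9
Weighted total:
  Term paper 45 × 0.09 = 4.05
  Oral exam 93 × 0.25 = 23.25
  Homework 66.9 × 0.06 = 4.014
  Participation 53.5 × 0.1 = 5.35
  Capstone 84 × 0.14 = 11.76
  Problem sets 59 × 0.11 = 6.49
  Quizzes 78 × 0.12 = 9.36
  Midterm exam 70 × 0.13 = 9.1
Sum = 73.374
73.374 is ≥ 71 and < 74 → C-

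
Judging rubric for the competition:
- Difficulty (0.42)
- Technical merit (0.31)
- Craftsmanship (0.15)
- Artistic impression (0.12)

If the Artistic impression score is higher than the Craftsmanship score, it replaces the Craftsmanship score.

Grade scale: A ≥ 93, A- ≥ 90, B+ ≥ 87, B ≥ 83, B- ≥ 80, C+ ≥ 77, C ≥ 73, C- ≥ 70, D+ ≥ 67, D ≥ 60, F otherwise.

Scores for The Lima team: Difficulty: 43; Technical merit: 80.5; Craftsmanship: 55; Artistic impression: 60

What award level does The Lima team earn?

F

Artistic impression (60) > Craftsmanship (55), so Craftsmanship counts as 60.
Weighted total:
  Difficulty 43 × 0.42 = 18.06
  Technical merit 80.5 × 0.31 = 24.955
  Craftsmanship 60 × 0.15 = 9
  Artistic impression 60 × 0.12 = 7.2
Sum = 59.215
59.215 < 60 → F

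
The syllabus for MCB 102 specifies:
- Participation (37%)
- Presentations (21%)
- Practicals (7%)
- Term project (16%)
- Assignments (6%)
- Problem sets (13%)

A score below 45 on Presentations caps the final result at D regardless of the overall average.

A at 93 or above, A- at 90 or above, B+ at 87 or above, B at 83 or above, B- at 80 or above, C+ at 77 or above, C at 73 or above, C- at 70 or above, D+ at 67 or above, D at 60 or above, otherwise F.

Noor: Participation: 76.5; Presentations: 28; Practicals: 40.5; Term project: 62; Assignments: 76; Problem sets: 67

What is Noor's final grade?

Presentations score 28 < 45: minimum not met.
Weighted total:
  Participation 76.5 × 0.37 = 28.305
  Presentations 28 × 0.21 = 5.88
  Practicals 40.5 × 0.07 = 2.835
  Term project 62 × 0.16 = 9.92
  Assignments 76 × 0.06 = 4.56
  Problem sets 67 × 0.13 = 8.71
Sum = 60.21
60.21 would be D; cap at D applies → D.

D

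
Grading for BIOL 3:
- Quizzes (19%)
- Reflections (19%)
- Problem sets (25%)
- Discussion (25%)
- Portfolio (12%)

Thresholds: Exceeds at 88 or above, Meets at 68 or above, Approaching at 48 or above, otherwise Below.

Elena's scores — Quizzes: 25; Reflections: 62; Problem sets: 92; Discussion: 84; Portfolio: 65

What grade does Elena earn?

Weighted total:
  Quizzes 25 × 0.19 = 4.75
  Reflections 62 × 0.19 = 11.78
  Problem sets 92 × 0.25 = 23
  Discussion 84 × 0.25 = 21
  Portfolio 65 × 0.12 = 7.8
Sum = 68.33
68.33 is ≥ 68 and < 88 → Meets

Meets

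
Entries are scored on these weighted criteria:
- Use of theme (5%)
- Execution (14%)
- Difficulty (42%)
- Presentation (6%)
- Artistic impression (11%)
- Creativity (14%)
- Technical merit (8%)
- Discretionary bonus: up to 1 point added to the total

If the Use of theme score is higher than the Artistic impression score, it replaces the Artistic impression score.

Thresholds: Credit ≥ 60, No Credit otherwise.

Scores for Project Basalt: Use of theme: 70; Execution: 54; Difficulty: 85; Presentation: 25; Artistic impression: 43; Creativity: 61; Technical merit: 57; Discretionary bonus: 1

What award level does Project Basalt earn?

Credit

Use of theme (70) > Artistic impression (43), so Artistic impression counts as 70.
Weighted total:
  Use of theme 70 × 0.05 = 3.5
  Execution 54 × 0.14 = 7.56
  Difficulty 85 × 0.42 = 35.7
  Presentation 25 × 0.06 = 1.5
  Artistic impression 70 × 0.11 = 7.7
  Creativity 61 × 0.14 = 8.54
  Technical merit 57 × 0.08 = 4.56
Sum = 69.06
Discretionary bonus: 69.06 + 1 = 70.06
70.06 ≥ 60 → Credit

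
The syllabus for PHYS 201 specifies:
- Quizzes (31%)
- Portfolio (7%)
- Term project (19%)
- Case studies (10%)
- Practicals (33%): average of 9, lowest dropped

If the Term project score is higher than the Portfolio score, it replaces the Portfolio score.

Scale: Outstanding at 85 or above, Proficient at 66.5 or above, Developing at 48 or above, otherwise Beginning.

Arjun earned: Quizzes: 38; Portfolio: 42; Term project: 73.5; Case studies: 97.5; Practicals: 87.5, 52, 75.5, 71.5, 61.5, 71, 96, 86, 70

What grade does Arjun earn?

Developing

Practicals: drop 52 → average of remaining 8 = 619/8 = 77.375
Term project (73.5) > Portfolio (42), so Portfolio counts as 73.5.
Weighted total:
  Quizzes 38 × 0.31 = 11.78
  Portfolio 73.5 × 0.07 = 5.145
  Term project 73.5 × 0.19 = 13.965
  Case studies 97.5 × 0.1 = 9.75
  Practicals 77.375 × 0.33 = 25.53375
Sum = 66.17375
66.17375 is ≥ 48 and < 66.5 → Developing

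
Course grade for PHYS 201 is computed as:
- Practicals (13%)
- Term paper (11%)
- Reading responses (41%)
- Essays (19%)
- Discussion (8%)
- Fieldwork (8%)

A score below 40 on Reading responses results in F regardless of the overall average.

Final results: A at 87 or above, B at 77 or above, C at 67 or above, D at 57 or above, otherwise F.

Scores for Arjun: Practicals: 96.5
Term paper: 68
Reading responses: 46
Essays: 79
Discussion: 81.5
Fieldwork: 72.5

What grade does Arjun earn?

D

Reading responses score 46 ≥ 40: minimum met.
Weighted total:
  Practicals 96.5 × 0.13 = 12.545
  Term paper 68 × 0.11 = 7.48
  Reading responses 46 × 0.41 = 18.86
  Essays 79 × 0.19 = 15.01
  Discussion 81.5 × 0.08 = 6.52
  Fieldwork 72.5 × 0.08 = 5.8
Sum = 66.215
66.215 is ≥ 57 and < 67 → D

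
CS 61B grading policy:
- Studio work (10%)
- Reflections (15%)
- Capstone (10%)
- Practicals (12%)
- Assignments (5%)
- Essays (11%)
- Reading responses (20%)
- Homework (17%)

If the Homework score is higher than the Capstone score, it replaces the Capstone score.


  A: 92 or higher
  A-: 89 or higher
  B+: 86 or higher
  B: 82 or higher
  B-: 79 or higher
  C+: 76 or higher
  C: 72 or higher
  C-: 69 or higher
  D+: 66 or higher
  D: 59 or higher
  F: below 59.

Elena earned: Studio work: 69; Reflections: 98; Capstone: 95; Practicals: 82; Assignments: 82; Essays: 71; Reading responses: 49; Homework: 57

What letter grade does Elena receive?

C

Homework (57) ≤ Capstone (95), so Capstone stays at 95.
Weighted total:
  Studio work 69 × 0.1 = 6.9
  Reflections 98 × 0.15 = 14.7
  Capstone 95 × 0.1 = 9.5
  Practicals 82 × 0.12 = 9.84
  Assignments 82 × 0.05 = 4.1
  Essays 71 × 0.11 = 7.81
  Reading responses 49 × 0.2 = 9.8
  Homework 57 × 0.17 = 9.69
Sum = 72.34
72.34 is ≥ 72 and < 76 → C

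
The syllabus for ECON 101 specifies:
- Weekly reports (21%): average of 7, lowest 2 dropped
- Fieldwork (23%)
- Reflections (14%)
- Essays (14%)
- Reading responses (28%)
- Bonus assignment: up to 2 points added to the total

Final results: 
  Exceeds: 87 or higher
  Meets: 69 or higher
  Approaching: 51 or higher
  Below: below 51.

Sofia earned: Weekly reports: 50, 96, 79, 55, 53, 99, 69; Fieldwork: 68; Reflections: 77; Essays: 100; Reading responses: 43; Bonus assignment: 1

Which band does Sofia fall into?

Weekly reports: drop 50, 53 → average of remaining 5 = 398/5 = 79.6
Weighted total:
  Weekly reports 79.6 × 0.21 = 16.716
  Fieldwork 68 × 0.23 = 15.64
  Reflections 77 × 0.14 = 10.78
  Essays 100 × 0.14 = 14
  Reading responses 43 × 0.28 = 12.04
Sum = 69.176
Bonus assignment: 69.176 + 1 = 70.176
70.176 is ≥ 69 and < 87 → Meets

Meets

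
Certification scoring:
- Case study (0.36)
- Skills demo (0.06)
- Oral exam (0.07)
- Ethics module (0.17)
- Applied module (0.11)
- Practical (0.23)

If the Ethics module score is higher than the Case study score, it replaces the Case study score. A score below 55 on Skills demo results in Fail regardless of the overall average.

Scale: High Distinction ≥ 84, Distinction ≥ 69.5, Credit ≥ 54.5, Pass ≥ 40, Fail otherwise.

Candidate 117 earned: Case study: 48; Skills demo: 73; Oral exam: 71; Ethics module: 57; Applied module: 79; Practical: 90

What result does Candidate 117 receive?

Ethics module (57) > Case study (48), so Case study counts as 57.
Skills demo score 73 ≥ 55: minimum met.
Weighted total:
  Case study 57 × 0.36 = 20.52
  Skills demo 73 × 0.06 = 4.38
  Oral exam 71 × 0.07 = 4.97
  Ethics module 57 × 0.17 = 9.69
  Applied module 79 × 0.11 = 8.69
  Practical 90 × 0.23 = 20.7
Sum = 68.95
68.95 is ≥ 54.5 and < 69.5 → Credit

Credit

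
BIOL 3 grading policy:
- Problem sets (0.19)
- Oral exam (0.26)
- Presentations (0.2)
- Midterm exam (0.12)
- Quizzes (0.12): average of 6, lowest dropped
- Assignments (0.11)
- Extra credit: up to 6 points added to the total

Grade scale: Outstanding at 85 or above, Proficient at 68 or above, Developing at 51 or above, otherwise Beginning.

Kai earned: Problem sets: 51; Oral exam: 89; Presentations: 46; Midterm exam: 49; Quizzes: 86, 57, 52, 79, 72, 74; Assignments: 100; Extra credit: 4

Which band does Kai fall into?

Quizzes: drop 52 → average of remaining 5 = 368/5 = 73.6
Weighted total:
  Problem sets 51 × 0.19 = 9.69
  Oral exam 89 × 0.26 = 23.14
  Presentations 46 × 0.2 = 9.2
  Midterm exam 49 × 0.12 = 5.88
  Quizzes 73.6 × 0.12 = 8.832
  Assignments 100 × 0.11 = 11
Sum = 67.742
Extra credit: 67.742 + 4 = 71.742
71.742 is ≥ 68 and < 85 → Proficient

Proficient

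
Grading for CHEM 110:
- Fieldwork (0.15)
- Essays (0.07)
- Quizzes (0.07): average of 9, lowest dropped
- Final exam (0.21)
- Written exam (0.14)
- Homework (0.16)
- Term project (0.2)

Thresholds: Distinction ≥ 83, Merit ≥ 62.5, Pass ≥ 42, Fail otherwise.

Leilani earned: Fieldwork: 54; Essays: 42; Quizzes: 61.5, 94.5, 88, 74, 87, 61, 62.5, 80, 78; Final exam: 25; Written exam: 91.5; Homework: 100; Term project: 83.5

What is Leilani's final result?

Merit

Quizzes: drop 61 → average of remaining 8 = 625.5/8 = 78.1875
Weighted total:
  Fieldwork 54 × 0.15 = 8.1
  Essays 42 × 0.07 = 2.94
  Quizzes 78.1875 × 0.07 = 5.473125
  Final exam 25 × 0.21 = 5.25
  Written exam 91.5 × 0.14 = 12.81
  Homework 100 × 0.16 = 16
  Term project 83.5 × 0.2 = 16.7
Sum = 67.273125
67.273125 is ≥ 62.5 and < 83 → Merit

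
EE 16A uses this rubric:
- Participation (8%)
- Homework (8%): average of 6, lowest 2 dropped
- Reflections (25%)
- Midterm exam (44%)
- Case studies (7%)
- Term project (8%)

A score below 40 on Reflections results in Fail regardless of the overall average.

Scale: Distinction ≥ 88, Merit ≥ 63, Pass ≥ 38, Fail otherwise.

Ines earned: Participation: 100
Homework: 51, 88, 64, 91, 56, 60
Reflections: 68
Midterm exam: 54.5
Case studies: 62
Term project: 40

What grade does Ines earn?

Homework: drop 51, 56 → average of remaining 4 = 303/4 = 75.75
Reflections score 68 ≥ 40: minimum met.
Weighted total:
  Participation 100 × 0.08 = 8
  Homework 75.75 × 0.08 = 6.06
  Reflections 68 × 0.25 = 17
  Midterm exam 54.5 × 0.44 = 23.98
  Case studies 62 × 0.07 = 4.34
  Term project 40 × 0.08 = 3.2
Sum = 62.58
62.58 is ≥ 38 and < 63 → Pass

Pass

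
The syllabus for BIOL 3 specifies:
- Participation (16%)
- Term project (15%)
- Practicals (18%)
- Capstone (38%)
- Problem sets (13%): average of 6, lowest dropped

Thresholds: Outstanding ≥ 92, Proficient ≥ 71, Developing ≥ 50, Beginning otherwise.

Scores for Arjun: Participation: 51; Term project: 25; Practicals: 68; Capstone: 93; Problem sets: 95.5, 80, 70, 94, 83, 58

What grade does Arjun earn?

Developing

Problem sets: drop 58 → average of remaining 5 = 422.5/5 = 84.5
Weighted total:
  Participation 51 × 0.16 = 8.16
  Term project 25 × 0.15 = 3.75
  Practicals 68 × 0.18 = 12.24
  Capstone 93 × 0.38 = 35.34
  Problem sets 84.5 × 0.13 = 10.985
Sum = 70.475
70.475 is ≥ 50 and < 71 → Developing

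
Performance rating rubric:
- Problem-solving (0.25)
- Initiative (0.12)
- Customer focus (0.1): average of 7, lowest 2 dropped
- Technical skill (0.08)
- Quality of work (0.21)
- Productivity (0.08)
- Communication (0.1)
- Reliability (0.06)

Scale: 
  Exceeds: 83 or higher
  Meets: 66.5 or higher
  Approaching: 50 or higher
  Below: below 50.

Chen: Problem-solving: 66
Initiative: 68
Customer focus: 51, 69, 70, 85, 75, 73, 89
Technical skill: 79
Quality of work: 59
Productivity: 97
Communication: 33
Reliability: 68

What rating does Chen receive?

Approaching

Customer focus: drop 51, 69 → average of remaining 5 = 392/5 = 78.4
Weighted total:
  Problem-solving 66 × 0.25 = 16.5
  Initiative 68 × 0.12 = 8.16
  Customer focus 78.4 × 0.1 = 7.84
  Technical skill 79 × 0.08 = 6.32
  Quality of work 59 × 0.21 = 12.39
  Productivity 97 × 0.08 = 7.76
  Communication 33 × 0.1 = 3.3
  Reliability 68 × 0.06 = 4.08
Sum = 66.35
66.35 is ≥ 50 and < 66.5 → Approaching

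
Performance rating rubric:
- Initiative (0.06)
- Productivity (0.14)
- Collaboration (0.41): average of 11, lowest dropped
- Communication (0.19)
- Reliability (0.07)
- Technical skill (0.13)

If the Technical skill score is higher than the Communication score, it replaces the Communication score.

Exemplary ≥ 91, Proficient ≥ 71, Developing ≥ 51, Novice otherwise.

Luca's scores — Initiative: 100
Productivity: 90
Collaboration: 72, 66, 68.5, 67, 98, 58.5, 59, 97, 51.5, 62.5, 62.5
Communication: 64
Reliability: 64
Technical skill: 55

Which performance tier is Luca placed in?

Collaboration: drop 51.5 → average of remaining 10 = 711/10 = 71.1
Technical skill (55) ≤ Communication (64), so Communication stays at 64.
Weighted total:
  Initiative 100 × 0.06 = 6
  Productivity 90 × 0.14 = 12.6
  Collaboration 71.1 × 0.41 = 29.151
  Communication 64 × 0.19 = 12.16
  Reliability 64 × 0.07 = 4.48
  Technical skill 55 × 0.13 = 7.15
Sum = 71.541
71.541 is ≥ 71 and < 91 → Proficient

Proficient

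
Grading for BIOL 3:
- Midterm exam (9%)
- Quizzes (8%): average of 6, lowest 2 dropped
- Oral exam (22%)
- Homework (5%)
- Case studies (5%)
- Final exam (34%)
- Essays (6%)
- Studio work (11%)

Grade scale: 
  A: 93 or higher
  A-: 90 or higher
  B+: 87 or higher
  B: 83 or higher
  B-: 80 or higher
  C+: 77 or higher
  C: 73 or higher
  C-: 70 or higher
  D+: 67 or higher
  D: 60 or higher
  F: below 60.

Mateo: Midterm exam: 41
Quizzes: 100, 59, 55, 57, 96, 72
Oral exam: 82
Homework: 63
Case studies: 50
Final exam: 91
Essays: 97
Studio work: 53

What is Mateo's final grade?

C

Quizzes: drop 55, 57 → average of remaining 4 = 327/4 = 81.75
Weighted total:
  Midterm exam 41 × 0.09 = 3.69
  Quizzes 81.75 × 0.08 = 6.54
  Oral exam 82 × 0.22 = 18.04
  Homework 63 × 0.05 = 3.15
  Case studies 50 × 0.05 = 2.5
  Final exam 91 × 0.34 = 30.94
  Essays 97 × 0.06 = 5.82
  Studio work 53 × 0.11 = 5.83
Sum = 76.51
76.51 is ≥ 73 and < 77 → C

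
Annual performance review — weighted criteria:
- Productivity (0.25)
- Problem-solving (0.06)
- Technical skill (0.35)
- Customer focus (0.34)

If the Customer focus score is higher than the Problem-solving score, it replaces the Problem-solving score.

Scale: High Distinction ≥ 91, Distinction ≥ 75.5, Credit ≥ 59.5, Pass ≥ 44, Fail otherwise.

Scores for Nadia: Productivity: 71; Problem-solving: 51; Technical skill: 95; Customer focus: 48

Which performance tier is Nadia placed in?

Customer focus (48) ≤ Problem-solving (51), so Problem-solving stays at 51.
Weighted total:
  Productivity 71 × 0.25 = 17.75
  Problem-solving 51 × 0.06 = 3.06
  Technical skill 95 × 0.35 = 33.25
  Customer focus 48 × 0.34 = 16.32
Sum = 70.38
70.38 is ≥ 59.5 and < 75.5 → Credit

Credit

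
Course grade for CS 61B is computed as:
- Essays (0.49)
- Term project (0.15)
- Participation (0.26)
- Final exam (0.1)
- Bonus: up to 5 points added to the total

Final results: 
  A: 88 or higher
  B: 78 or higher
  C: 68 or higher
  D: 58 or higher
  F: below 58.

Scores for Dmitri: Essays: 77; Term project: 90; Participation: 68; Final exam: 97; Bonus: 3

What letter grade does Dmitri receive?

Weighted total:
  Essays 77 × 0.49 = 37.73
  Term project 90 × 0.15 = 13.5
  Participation 68 × 0.26 = 17.68
  Final exam 97 × 0.1 = 9.7
Sum = 78.61
Bonus: 78.61 + 3 = 81.61
81.61 is ≥ 78 and < 88 → B

B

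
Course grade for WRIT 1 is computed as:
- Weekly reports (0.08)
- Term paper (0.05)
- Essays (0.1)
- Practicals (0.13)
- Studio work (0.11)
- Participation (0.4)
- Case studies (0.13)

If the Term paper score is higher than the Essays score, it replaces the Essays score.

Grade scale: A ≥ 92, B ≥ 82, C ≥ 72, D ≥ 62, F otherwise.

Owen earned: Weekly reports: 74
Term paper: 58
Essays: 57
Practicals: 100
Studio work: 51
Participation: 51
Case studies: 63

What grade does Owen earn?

F

Term paper (58) > Essays (57), so Essays counts as 58.
Weighted total:
  Weekly reports 74 × 0.08 = 5.92
  Term paper 58 × 0.05 = 2.9
  Essays 58 × 0.1 = 5.8
  Practicals 100 × 0.13 = 13
  Studio work 51 × 0.11 = 5.61
  Participation 51 × 0.4 = 20.4
  Case studies 63 × 0.13 = 8.19
Sum = 61.82
61.82 < 62 → F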